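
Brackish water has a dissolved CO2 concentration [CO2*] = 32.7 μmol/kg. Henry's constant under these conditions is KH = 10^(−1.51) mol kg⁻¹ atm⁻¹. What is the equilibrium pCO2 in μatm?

KH = 10^(−1.51) = 3.090×10^-2 mol kg⁻¹ atm⁻¹
pCO2 = [CO2*]/KH = 32.7×10^-6 / 3.090×10^-2 = 1.06×10^-3 atm = 1060 μatm

pCO2 = 1060 μatm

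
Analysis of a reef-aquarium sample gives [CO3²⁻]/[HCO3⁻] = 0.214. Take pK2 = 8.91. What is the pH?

From K2 = [H⁺][CO3²⁻]/[HCO3⁻]:  pH = pK2 + log₁₀([CO3²⁻]/[HCO3⁻])
log₁₀(0.214) = -0.670
pH = 8.91 + (-0.670) = 8.24

pH = 8.24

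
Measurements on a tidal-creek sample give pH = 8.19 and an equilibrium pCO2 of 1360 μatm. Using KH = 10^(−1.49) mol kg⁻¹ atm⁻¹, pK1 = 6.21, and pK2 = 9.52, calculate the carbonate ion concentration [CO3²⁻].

[CO3²⁻] = 0.197 mmol/kg

[CO2*] = KH · pCO2 = 10^(−1.49) × 1360×10^-6 = 4.401×10^-5 mol/kg
α₀ = 1/(1 + K1/[H⁺] + K1K2/[H⁺]²) = 1/(1 + 10^+1.98 + 10^+0.65) = 0.009904
DIC = [CO2*]/α₀ = 4.401×10^-5 / 0.009904 = 4.443 mmol/kg
[CO3²⁻] = α₂·DIC; α₂ = 0.04424, so [CO3²⁻] = 0.04424 × 4.443 = 0.197 mmol/kg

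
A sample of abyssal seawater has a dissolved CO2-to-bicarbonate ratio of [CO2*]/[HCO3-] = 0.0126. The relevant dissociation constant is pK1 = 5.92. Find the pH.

pH = 7.82

From K1 = [H⁺][HCO3-]/[CO2*]:  pH = pK1 − log₁₀([CO2*]/[HCO3-])
log₁₀(0.0126) = -1.900
pH = 5.92 − (-1.900) = 7.82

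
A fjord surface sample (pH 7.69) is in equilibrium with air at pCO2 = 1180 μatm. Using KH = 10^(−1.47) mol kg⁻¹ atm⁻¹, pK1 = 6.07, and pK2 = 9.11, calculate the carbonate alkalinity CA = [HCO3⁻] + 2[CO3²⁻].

CA = 1.79 mmol/kg

[CO2*] = KH · pCO2 = 10^(−1.47) × 1180×10^-6 = 3.998×10^-5 mol/kg
α₀ = 1/(1 + K1/[H⁺] + K1K2/[H⁺]²) = 1/(1 + 10^+1.62 + 10^+0.20) = 0.02259
DIC = [CO2*]/α₀ = 3.998×10^-5 / 0.02259 = 1.770 mmol/kg
CA = (α₁ + 2α₂)·DIC = (0.9416 + 2×0.03580) × 1.770 = 1.79 mmol/kg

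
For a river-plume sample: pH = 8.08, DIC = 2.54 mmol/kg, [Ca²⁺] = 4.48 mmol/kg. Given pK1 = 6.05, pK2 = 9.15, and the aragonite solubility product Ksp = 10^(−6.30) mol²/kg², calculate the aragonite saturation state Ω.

Ω = 1.77

α₂ = 1 / (1 + [H⁺]/K2 + [H⁺]²/(K1K2)) = 1 / (1 + 10^+1.07 + 10^-0.96)
   = 1 / (1 + 11.749 + 0.10965) = 1/12.859 = 0.07777
[CO3²⁻] = α₂ × DIC = 0.07777 × 2.54 = 0.1975 mmol/kg
Ksp = 10^(−6.30) = 5.012×10^-7
Ω = [Ca²⁺][CO3²⁻]/Ksp = (4.48×10^-3)(1.975×10^-4) / 5.012×10^-7 = 1.77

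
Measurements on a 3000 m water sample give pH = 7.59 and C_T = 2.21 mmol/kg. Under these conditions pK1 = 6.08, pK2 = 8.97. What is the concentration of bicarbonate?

α₁ = 1 / (1 + [H⁺]/K1 + K2/[H⁺]) = 1 / (1 + 10^-1.51 + 10^-1.38)
   = 1 / (1 + 0.030903 + 0.041687) = 1/1.0726 = 0.9323
[HCO3⁻] = α₁ × DIC = 0.9323 × 2.21 = 2.06 mmol/kg

[HCO3⁻] = 2.06 mmol/kg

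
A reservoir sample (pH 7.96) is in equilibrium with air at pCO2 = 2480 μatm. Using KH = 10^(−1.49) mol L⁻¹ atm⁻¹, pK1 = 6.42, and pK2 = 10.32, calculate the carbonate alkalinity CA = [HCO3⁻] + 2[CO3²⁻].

[CO2*] = KH · pCO2 = 10^(−1.49) × 2480×10^-6 = 8.025×10^-5 mol/L
α₀ = 1/(1 + K1/[H⁺] + K1K2/[H⁺]²) = 1/(1 + 10^+1.54 + 10^-0.82) = 0.02791
DIC = [CO2*]/α₀ = 8.025×10^-5 / 0.02791 = 2.875 mmol/L
CA = (α₁ + 2α₂)·DIC = (0.9679 + 2×0.004225) × 2.875 = 2.81 mmol/L

CA = 2.81 mmol/L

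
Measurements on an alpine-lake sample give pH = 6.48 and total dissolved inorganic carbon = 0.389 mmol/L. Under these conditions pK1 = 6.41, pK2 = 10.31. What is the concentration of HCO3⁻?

α₁ = 1 / (1 + [H⁺]/K1 + K2/[H⁺]) = 1 / (1 + 10^-0.07 + 10^-3.83)
   = 1 / (1 + 0.85114 + 0.00014791) = 1/1.8513 = 0.5402
[HCO3⁻] = α₁ × DIC = 0.5402 × 0.389 = 0.210 mmol/L

[HCO3⁻] = 0.210 mmol/L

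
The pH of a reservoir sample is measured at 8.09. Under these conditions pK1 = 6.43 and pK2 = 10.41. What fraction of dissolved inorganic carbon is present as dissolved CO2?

α₀ = 1 / (1 + K1/[H⁺] + K1K2/[H⁺]²) = 1 / (1 + 10^+1.66 + 10^-0.66)
   = 1 / (1 + 45.709 + 0.21878) = 1/46.928 = 0.02131

α₀ = 0.0213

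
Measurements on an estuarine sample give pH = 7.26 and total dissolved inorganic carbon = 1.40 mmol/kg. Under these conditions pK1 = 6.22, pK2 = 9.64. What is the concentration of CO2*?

α₀ = 1 / (1 + K1/[H⁺] + K1K2/[H⁺]²) = 1 / (1 + 10^+1.04 + 10^-1.34)
   = 1 / (1 + 10.965 + 0.045709) = 1/12.010 = 0.08326
[CO2*] = α₀ × DIC = 0.08326 × 1.40 = 0.117 mmol/kg

[CO2*] = 0.117 mmol/kg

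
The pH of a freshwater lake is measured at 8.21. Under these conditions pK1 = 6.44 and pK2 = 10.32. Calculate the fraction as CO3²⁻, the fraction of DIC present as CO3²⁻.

α₂ = 0.00758

α₂ = 1 / (1 + [H⁺]/K2 + [H⁺]²/(K1K2)) = 1 / (1 + 10^+2.11 + 10^+0.34)
   = 1 / (1 + 128.82 + 2.1878) = 1/132.01 = 0.007575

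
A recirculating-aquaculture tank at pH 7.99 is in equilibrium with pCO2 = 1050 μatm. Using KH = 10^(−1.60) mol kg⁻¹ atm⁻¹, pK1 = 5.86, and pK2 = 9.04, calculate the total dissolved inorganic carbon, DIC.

[CO2*] = KH · pCO2 = 10^(−1.60) × 1050×10^-6 = 2.637×10^-5 mol/kg
α₀ = 1/(1 + K1/[H⁺] + K1K2/[H⁺]²) = 1/(1 + 10^+2.13 + 10^+1.08) = 0.006760
DIC = [CO2*]/α₀ = 2.637×10^-5 / 0.006760 = 3.90 mmol/kg

DIC = 3.90 mmol/kg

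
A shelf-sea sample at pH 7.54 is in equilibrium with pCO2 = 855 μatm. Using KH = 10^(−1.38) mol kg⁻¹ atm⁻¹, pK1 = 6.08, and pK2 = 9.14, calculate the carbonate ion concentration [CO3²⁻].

[CO3²⁻] = 0.0258 mmol/kg

[CO2*] = KH · pCO2 = 10^(−1.38) × 855×10^-6 = 3.564×10^-5 mol/kg
α₀ = 1/(1 + K1/[H⁺] + K1K2/[H⁺]²) = 1/(1 + 10^+1.46 + 10^-0.14) = 0.03272
DIC = [CO2*]/α₀ = 3.564×10^-5 / 0.03272 = 1.089 mmol/kg
[CO3²⁻] = α₂·DIC; α₂ = 0.02370, so [CO3²⁻] = 0.02370 × 1.089 = 0.0258 mmol/kg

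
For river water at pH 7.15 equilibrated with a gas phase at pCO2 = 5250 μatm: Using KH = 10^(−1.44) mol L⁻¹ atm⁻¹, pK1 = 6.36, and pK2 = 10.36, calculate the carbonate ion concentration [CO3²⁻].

[CO3²⁻] = 0.725 μmol/L

[CO2*] = KH · pCO2 = 10^(−1.44) × 5250×10^-6 = 1.906×10^-4 mol/L
α₀ = 1/(1 + K1/[H⁺] + K1K2/[H⁺]²) = 1/(1 + 10^+0.79 + 10^-2.42) = 0.1395
DIC = [CO2*]/α₀ = 1.906×10^-4 / 0.1395 = 1.367 mmol/L
[CO3²⁻] = α₂·DIC; α₂ = 0.0005303, so [CO3²⁻] = 0.0005303 × 1.367 = 0.000725 mmol/L = 0.725 μmol/L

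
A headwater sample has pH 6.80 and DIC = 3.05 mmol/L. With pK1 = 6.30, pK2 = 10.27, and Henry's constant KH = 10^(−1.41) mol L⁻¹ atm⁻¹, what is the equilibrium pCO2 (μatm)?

α₀ = 1 / (1 + K1/[H⁺] + K1K2/[H⁺]²) = 1 / (1 + 10^+0.50 + 10^-2.97)
   = 1 / (1 + 3.1623 + 0.0010715) = 1/4.1633 = 0.2402
[CO2*] = α₀ × DIC = 0.2402 × 3.05 = 0.7326 mmol/L
pCO2 = [CO2*]/KH = 7.326×10^-4 / 3.890×10^-2 = 1.88×10^4 μatm

pCO2 = 1.88×10^4 μatm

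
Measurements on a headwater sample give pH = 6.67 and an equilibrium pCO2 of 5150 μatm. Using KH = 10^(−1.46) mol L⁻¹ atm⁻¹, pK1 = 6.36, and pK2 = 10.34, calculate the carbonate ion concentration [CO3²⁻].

[CO3²⁻] = 0.0779 μmol/L

[CO2*] = KH · pCO2 = 10^(−1.46) × 5150×10^-6 = 1.786×10^-4 mol/L
α₀ = 1/(1 + K1/[H⁺] + K1K2/[H⁺]²) = 1/(1 + 10^+0.31 + 10^-3.36) = 0.3287
DIC = [CO2*]/α₀ = 1.786×10^-4 / 0.3287 = 0.5432 mmol/L
[CO3²⁻] = α₂·DIC; α₂ = 0.0001435, so [CO3²⁻] = 0.0001435 × 0.5432 = 7.79×10^-5 mmol/L = 0.0779 μmol/L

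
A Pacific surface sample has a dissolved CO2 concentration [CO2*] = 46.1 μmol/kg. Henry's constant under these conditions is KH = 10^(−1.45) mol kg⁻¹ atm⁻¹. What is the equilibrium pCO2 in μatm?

pCO2 = 1300 μatm

KH = 10^(−1.45) = 3.548×10^-2 mol kg⁻¹ atm⁻¹
pCO2 = [CO2*]/KH = 46.1×10^-6 / 3.548×10^-2 = 1.30×10^-3 atm = 1300 μatm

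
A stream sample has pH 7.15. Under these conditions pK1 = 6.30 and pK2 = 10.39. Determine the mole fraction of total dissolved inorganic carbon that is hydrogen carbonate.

α₁ = 1 / (1 + [H⁺]/K1 + K2/[H⁺]) = 1 / (1 + 10^-0.85 + 10^-3.24)
   = 1 / (1 + 0.14125 + 0.00057544) = 1/1.1418 = 0.8758

α₁ = 0.876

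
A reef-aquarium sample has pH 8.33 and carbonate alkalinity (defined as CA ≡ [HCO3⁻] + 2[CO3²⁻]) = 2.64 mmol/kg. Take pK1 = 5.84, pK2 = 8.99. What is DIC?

DIC = 2.24 mmol/kg

CA = [HCO3⁻] + 2[CO3²⁻] = (α₁ + 2α₂)·DIC
At pH 8.33: [H⁺]/K1 = 10^-2.49 = 0.0032359, K2/[H⁺] = 10^-0.66 = 0.21878
α₁ = 1/(1 + 0.0032359 + 0.21878) = 1/1.2220 = 0.8183; α₂ = α₁·K2/[H⁺] = 0.1790
α₁ + 2α₂ = 1.1764
DIC = CA / (α₁ + 2α₂) = 2.64 / 1.1764 = 2.24 mmol/kg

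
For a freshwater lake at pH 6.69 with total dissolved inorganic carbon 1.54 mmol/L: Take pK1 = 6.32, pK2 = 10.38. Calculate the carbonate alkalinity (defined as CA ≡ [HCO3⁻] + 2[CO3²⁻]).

CA = 1.08 mmol/L

CA = [HCO3⁻] + 2[CO3²⁻] = (α₁ + 2α₂)·DIC
At pH 6.69: [H⁺]/K1 = 10^-0.37 = 0.42658, K2/[H⁺] = 10^-3.69 = 0.00020417
α₁ = 1/(1 + 0.42658 + 0.00020417) = 1/1.4268 = 0.7009; α₂ = α₁·K2/[H⁺] = 0.0001431
α₁ + 2α₂ = 0.7012
CA = 0.7012 × 1.54 = 1.08 mmol/L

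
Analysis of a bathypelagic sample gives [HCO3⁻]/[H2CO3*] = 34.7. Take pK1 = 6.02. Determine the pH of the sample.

pH = 7.56

From K1 = [H⁺][HCO3⁻]/[H2CO3*]:  pH = pK1 + log₁₀([HCO3⁻]/[H2CO3*])
log₁₀(34.7) = +1.540
pH = 6.02 + (+1.540) = 7.56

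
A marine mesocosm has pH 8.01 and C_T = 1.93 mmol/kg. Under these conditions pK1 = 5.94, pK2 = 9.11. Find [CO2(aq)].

[CO2*] = 15.1 μmol/kg

α₀ = 1 / (1 + K1/[H⁺] + K1K2/[H⁺]²) = 1 / (1 + 10^+2.07 + 10^+0.97)
   = 1 / (1 + 117.49 + 9.3325) = 1/127.82 = 0.007823
[CO2*] = α₀ × DIC = 0.007823 × 1.93 = 0.0151 mmol/kg = 15.1 μmol/kg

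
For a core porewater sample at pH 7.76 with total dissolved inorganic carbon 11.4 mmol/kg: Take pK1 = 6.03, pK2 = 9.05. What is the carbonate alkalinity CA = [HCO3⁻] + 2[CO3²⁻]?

CA = [HCO3⁻] + 2[CO3²⁻] = (α₁ + 2α₂)·DIC
At pH 7.76: [H⁺]/K1 = 10^-1.73 = 0.018621, K2/[H⁺] = 10^-1.29 = 0.051286
α₁ = 1/(1 + 0.018621 + 0.051286) = 1/1.0699 = 0.9347; α₂ = α₁·K2/[H⁺] = 0.04794
α₁ + 2α₂ = 1.0305
CA = 1.0305 × 11.4 = 11.7 mmol/kg

CA = 11.7 mmol/kg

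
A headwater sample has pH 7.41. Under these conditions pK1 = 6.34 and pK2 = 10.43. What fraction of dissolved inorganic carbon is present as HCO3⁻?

α₁ = 0.921

α₁ = 1 / (1 + [H⁺]/K1 + K2/[H⁺]) = 1 / (1 + 10^-1.07 + 10^-3.02)
   = 1 / (1 + 0.085114 + 0.00095499) = 1/1.0861 = 0.9208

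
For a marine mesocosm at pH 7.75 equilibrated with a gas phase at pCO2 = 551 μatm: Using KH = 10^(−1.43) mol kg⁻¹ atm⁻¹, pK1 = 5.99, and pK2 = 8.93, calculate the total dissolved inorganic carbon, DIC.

[CO2*] = KH · pCO2 = 10^(−1.43) × 551×10^-6 = 2.047×10^-5 mol/kg
α₀ = 1/(1 + K1/[H⁺] + K1K2/[H⁺]²) = 1/(1 + 10^+1.76 + 10^+0.58) = 0.01604
DIC = [CO2*]/α₀ = 2.047×10^-5 / 0.01604 = 1.28 mmol/kg

DIC = 1.28 mmol/kg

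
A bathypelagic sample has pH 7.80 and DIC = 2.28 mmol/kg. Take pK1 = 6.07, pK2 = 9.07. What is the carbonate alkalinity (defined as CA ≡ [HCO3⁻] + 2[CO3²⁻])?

CA = [HCO3⁻] + 2[CO3²⁻] = (α₁ + 2α₂)·DIC
At pH 7.80: [H⁺]/K1 = 10^-1.73 = 0.018621, K2/[H⁺] = 10^-1.27 = 0.053703
α₁ = 1/(1 + 0.018621 + 0.053703) = 1/1.0723 = 0.9326; α₂ = α₁·K2/[H⁺] = 0.05008
α₁ + 2α₂ = 1.0327
CA = 1.0327 × 2.28 = 2.35 mmol/kg

CA = 2.35 mmol/kg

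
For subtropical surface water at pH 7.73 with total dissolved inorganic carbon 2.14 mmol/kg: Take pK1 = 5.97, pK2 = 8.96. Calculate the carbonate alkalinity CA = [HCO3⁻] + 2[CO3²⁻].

CA = [HCO3⁻] + 2[CO3²⁻] = (α₁ + 2α₂)·DIC
At pH 7.73: [H⁺]/K1 = 10^-1.76 = 0.017378, K2/[H⁺] = 10^-1.23 = 0.058884
α₁ = 1/(1 + 0.017378 + 0.058884) = 1/1.0763 = 0.9291; α₂ = α₁·K2/[H⁺] = 0.05471
α₁ + 2α₂ = 1.0386
CA = 1.0386 × 2.14 = 2.22 mmol/kg

CA = 2.22 mmol/kg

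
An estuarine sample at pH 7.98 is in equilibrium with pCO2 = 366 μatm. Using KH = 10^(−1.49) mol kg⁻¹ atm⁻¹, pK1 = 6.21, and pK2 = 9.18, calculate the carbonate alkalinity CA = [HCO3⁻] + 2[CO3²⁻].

[CO2*] = KH · pCO2 = 10^(−1.49) × 366×10^-6 = 1.184×10^-5 mol/kg
α₀ = 1/(1 + K1/[H⁺] + K1K2/[H⁺]²) = 1/(1 + 10^+1.77 + 10^+0.57) = 0.01572
DIC = [CO2*]/α₀ = 1.184×10^-5 / 0.01572 = 0.7532 mmol/kg
CA = (α₁ + 2α₂)·DIC = (0.9259 + 2×0.05842) × 0.7532 = 0.785 mmol/kg

CA = 0.785 mmol/kg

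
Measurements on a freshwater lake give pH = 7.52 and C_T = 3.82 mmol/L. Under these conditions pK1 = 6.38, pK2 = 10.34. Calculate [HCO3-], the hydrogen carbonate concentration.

[HCO3⁻] = 3.56 mmol/L

α₁ = 1 / (1 + [H⁺]/K1 + K2/[H⁺]) = 1 / (1 + 10^-1.14 + 10^-2.82)
   = 1 / (1 + 0.072444 + 0.0015136) = 1/1.0740 = 0.9311
[HCO3⁻] = α₁ × DIC = 0.9311 × 3.82 = 3.56 mmol/L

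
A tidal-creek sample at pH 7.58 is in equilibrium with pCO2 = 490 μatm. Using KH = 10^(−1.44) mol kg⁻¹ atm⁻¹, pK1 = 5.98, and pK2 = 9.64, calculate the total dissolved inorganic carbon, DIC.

DIC = 0.732 mmol/kg

[CO2*] = KH · pCO2 = 10^(−1.44) × 490×10^-6 = 1.779×10^-5 mol/kg
α₀ = 1/(1 + K1/[H⁺] + K1K2/[H⁺]²) = 1/(1 + 10^+1.60 + 10^-0.46) = 0.02430
DIC = [CO2*]/α₀ = 1.779×10^-5 / 0.02430 = 0.732 mmol/kg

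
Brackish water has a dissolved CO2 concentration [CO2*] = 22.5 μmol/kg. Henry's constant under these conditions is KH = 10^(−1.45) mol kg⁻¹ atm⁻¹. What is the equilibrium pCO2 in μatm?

pCO2 = 634 μatm

KH = 10^(−1.45) = 3.548×10^-2 mol kg⁻¹ atm⁻¹
pCO2 = [CO2*]/KH = 22.5×10^-6 / 3.548×10^-2 = 6.34×10^-4 atm = 634 μatm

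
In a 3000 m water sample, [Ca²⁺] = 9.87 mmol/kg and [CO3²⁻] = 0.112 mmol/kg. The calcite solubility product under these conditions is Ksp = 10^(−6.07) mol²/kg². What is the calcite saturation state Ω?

Ksp = 10^(−6.07) = 8.511×10^-7
Ω = [Ca²⁺][CO3²⁻]/Ksp = (9.87×10^-3)(0.112×10^-3) / 8.511×10^-7 = 1.30

Ω = 1.30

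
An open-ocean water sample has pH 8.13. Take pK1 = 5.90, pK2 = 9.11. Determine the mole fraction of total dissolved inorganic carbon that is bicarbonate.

α₁ = 0.900

α₁ = 1 / (1 + [H⁺]/K1 + K2/[H⁺]) = 1 / (1 + 10^-2.23 + 10^-0.98)
   = 1 / (1 + 0.0058884 + 0.10471) = 1/1.1106 = 0.9004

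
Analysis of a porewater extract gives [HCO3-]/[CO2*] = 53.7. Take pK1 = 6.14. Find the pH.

pH = 7.87

From K1 = [H⁺][HCO3-]/[CO2*]:  pH = pK1 + log₁₀([HCO3-]/[CO2*])
log₁₀(53.7) = +1.730
pH = 6.14 + (+1.730) = 7.87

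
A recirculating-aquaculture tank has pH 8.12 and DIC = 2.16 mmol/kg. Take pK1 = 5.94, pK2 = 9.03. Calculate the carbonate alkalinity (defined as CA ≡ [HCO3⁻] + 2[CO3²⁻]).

CA = 2.38 mmol/kg

CA = [HCO3⁻] + 2[CO3²⁻] = (α₁ + 2α₂)·DIC
At pH 8.12: [H⁺]/K1 = 10^-2.18 = 0.0066069, K2/[H⁺] = 10^-0.91 = 0.12303
α₁ = 1/(1 + 0.0066069 + 0.12303) = 1/1.1296 = 0.8852; α₂ = α₁·K2/[H⁺] = 0.1089
α₁ + 2α₂ = 1.1031
CA = 1.1031 × 2.16 = 2.38 mmol/kg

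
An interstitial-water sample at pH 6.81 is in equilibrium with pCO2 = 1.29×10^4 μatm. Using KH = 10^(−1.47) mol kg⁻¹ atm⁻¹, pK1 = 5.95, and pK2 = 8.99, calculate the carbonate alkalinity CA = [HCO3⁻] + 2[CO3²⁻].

CA = 3.21 mmol/kg

[CO2*] = KH · pCO2 = 10^(−1.47) × 1.29×10^4×10^-6 = 4.371×10^-4 mol/kg
α₀ = 1/(1 + K1/[H⁺] + K1K2/[H⁺]²) = 1/(1 + 10^+0.86 + 10^-1.32) = 0.1206
DIC = [CO2*]/α₀ = 4.371×10^-4 / 0.1206 = 3.625 mmol/kg
CA = (α₁ + 2α₂)·DIC = (0.8736 + 2×0.005772) × 3.625 = 3.21 mmol/kg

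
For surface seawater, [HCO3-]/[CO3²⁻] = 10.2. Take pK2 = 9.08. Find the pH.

pH = 8.07

From K2 = [H⁺][CO3²⁻]/[HCO3-]:  pH = pK2 − log₁₀([HCO3-]/[CO3²⁻])
log₁₀(10.2) = +1.009
pH = 9.08 − (+1.009) = 8.07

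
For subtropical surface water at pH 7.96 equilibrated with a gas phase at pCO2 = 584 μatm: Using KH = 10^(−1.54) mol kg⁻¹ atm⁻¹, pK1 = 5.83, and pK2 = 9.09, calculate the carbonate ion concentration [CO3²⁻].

[CO2*] = KH · pCO2 = 10^(−1.54) × 584×10^-6 = 1.684×10^-5 mol/kg
α₀ = 1/(1 + K1/[H⁺] + K1K2/[H⁺]²) = 1/(1 + 10^+2.13 + 10^+1.00) = 0.006854
DIC = [CO2*]/α₀ = 1.684×10^-5 / 0.006854 = 2.457 mmol/kg
[CO3²⁻] = α₂·DIC; α₂ = 0.06854, so [CO3²⁻] = 0.06854 × 2.457 = 0.168 mmol/kg

[CO3²⁻] = 0.168 mmol/kg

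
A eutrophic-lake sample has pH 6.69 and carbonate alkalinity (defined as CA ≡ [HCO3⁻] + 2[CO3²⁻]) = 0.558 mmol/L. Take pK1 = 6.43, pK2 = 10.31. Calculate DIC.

DIC = 0.864 mmol/L

CA = [HCO3⁻] + 2[CO3²⁻] = (α₁ + 2α₂)·DIC
At pH 6.69: [H⁺]/K1 = 10^-0.26 = 0.54954, K2/[H⁺] = 10^-3.62 = 0.00023988
α₁ = 1/(1 + 0.54954 + 0.00023988) = 1/1.5498 = 0.6453; α₂ = α₁·K2/[H⁺] = 0.0001548
α₁ + 2α₂ = 0.6456
DIC = CA / (α₁ + 2α₂) = 0.558 / 0.6456 = 0.864 mmol/L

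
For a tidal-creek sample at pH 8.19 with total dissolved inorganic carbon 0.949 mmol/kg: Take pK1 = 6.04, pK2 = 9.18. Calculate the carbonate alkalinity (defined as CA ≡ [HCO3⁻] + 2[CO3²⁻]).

CA = [HCO3⁻] + 2[CO3²⁻] = (α₁ + 2α₂)·DIC
At pH 8.19: [H⁺]/K1 = 10^-2.15 = 0.0070795, K2/[H⁺] = 10^-0.99 = 0.10233
α₁ = 1/(1 + 0.0070795 + 0.10233) = 1/1.1094 = 0.9014; α₂ = α₁·K2/[H⁺] = 0.09224
α₁ + 2α₂ = 1.0859
CA = 1.0859 × 0.949 = 1.03 mmol/kg

CA = 1.03 mmol/kg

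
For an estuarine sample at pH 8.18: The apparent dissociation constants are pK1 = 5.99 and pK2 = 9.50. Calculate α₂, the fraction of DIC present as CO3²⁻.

α₂ = 1 / (1 + [H⁺]/K2 + [H⁺]²/(K1K2)) = 1 / (1 + 10^+1.32 + 10^-0.87)
   = 1 / (1 + 20.893 + 0.13490) = 1/22.028 = 0.04540

α₂ = 0.0454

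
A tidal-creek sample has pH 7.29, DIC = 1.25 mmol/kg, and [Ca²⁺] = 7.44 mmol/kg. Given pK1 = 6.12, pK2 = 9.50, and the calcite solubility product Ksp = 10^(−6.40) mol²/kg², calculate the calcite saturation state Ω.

α₂ = 1 / (1 + [H⁺]/K2 + [H⁺]²/(K1K2)) = 1 / (1 + 10^+2.21 + 10^+1.04)
   = 1 / (1 + 162.18 + 10.965) = 1/174.15 = 0.005742
[CO3²⁻] = α₂ × DIC = 0.005742 × 1.25 = 0.007178 mmol/kg = 7.178 μmol/kg
Ksp = 10^(−6.40) = 3.981×10^-7
Ω = [Ca²⁺][CO3²⁻]/Ksp = (7.44×10^-3)(7.178×10^-6) / 3.981×10^-7 = 0.134

Ω = 0.134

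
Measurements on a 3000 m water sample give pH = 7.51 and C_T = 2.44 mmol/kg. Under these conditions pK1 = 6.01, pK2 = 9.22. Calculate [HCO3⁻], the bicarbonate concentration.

[HCO3⁻] = 2.32 mmol/kg

α₁ = 1 / (1 + [H⁺]/K1 + K2/[H⁺]) = 1 / (1 + 10^-1.50 + 10^-1.71)
   = 1 / (1 + 0.031623 + 0.019498) = 1/1.0511 = 0.9514
[HCO3⁻] = α₁ × DIC = 0.9514 × 2.44 = 2.32 mmol/kg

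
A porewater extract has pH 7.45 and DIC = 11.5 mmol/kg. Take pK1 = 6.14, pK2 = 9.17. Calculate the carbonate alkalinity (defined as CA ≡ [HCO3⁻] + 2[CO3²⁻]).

CA = [HCO3⁻] + 2[CO3²⁻] = (α₁ + 2α₂)·DIC
At pH 7.45: [H⁺]/K1 = 10^-1.31 = 0.048978, K2/[H⁺] = 10^-1.72 = 0.019055
α₁ = 1/(1 + 0.048978 + 0.019055) = 1/1.0680 = 0.9363; α₂ = α₁·K2/[H⁺] = 0.01784
α₁ + 2α₂ = 0.9720
CA = 0.9720 × 11.5 = 11.2 mmol/kg

CA = 11.2 mmol/kg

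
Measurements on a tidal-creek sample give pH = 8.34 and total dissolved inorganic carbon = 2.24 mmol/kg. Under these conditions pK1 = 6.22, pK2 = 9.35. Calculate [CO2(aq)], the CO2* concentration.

[CO2*] = 15.4 μmol/kg

α₀ = 1 / (1 + K1/[H⁺] + K1K2/[H⁺]²) = 1 / (1 + 10^+2.12 + 10^+1.11)
   = 1 / (1 + 131.83 + 12.882) = 1/145.71 = 0.006863
[CO2*] = α₀ × DIC = 0.006863 × 2.24 = 0.0154 mmol/kg = 15.4 μmol/kg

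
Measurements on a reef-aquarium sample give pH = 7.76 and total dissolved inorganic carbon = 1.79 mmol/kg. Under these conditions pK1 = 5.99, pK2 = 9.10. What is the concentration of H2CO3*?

α₀ = 1 / (1 + K1/[H⁺] + K1K2/[H⁺]²) = 1 / (1 + 10^+1.77 + 10^+0.43)
   = 1 / (1 + 58.884 + 2.6915) = 1/62.576 = 0.01598
[CO2*] = α₀ × DIC = 0.01598 × 1.79 = 0.0286 mmol/kg

[CO2*] = 0.0286 mmol/kg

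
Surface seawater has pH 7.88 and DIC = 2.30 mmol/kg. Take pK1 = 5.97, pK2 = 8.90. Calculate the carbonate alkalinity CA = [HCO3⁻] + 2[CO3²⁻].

CA = 2.47 mmol/kg

CA = [HCO3⁻] + 2[CO3²⁻] = (α₁ + 2α₂)·DIC
At pH 7.88: [H⁺]/K1 = 10^-1.91 = 0.012303, K2/[H⁺] = 10^-1.02 = 0.095499
α₁ = 1/(1 + 0.012303 + 0.095499) = 1/1.1078 = 0.9027; α₂ = α₁·K2/[H⁺] = 0.08621
α₁ + 2α₂ = 1.0751
CA = 1.0751 × 2.30 = 2.47 mmol/kg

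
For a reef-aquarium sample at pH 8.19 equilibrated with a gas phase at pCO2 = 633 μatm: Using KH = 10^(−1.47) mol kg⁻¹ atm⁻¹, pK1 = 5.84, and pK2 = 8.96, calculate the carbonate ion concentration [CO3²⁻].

[CO3²⁻] = 0.815 mmol/kg

[CO2*] = KH · pCO2 = 10^(−1.47) × 633×10^-6 = 2.145×10^-5 mol/kg
α₀ = 1/(1 + K1/[H⁺] + K1K2/[H⁺]²) = 1/(1 + 10^+2.35 + 10^+1.58) = 0.003804
DIC = [CO2*]/α₀ = 2.145×10^-5 / 0.003804 = 5.639 mmol/kg
[CO3²⁻] = α₂·DIC; α₂ = 0.1446, so [CO3²⁻] = 0.1446 × 5.639 = 0.815 mmol/kg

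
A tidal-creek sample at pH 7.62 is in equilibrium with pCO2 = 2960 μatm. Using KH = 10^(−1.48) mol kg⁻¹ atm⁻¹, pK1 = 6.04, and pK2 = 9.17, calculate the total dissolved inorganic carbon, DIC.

[CO2*] = KH · pCO2 = 10^(−1.48) × 2960×10^-6 = 9.801×10^-5 mol/kg
α₀ = 1/(1 + K1/[H⁺] + K1K2/[H⁺]²) = 1/(1 + 10^+1.58 + 10^+0.03) = 0.02494
DIC = [CO2*]/α₀ = 9.801×10^-5 / 0.02494 = 3.93 mmol/kg

DIC = 3.93 mmol/kg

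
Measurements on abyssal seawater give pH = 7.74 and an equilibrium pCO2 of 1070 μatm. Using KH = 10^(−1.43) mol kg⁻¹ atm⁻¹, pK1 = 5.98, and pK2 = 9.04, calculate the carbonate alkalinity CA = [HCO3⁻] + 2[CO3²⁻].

CA = 2.52 mmol/kg

[CO2*] = KH · pCO2 = 10^(−1.43) × 1070×10^-6 = 3.975×10^-5 mol/kg
α₀ = 1/(1 + K1/[H⁺] + K1K2/[H⁺]²) = 1/(1 + 10^+1.76 + 10^+0.46) = 0.01628
DIC = [CO2*]/α₀ = 3.975×10^-5 / 0.01628 = 2.442 mmol/kg
CA = (α₁ + 2α₂)·DIC = (0.9368 + 2×0.04695) × 2.442 = 2.52 mmol/kg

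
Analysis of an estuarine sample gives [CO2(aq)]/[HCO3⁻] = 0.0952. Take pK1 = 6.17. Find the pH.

From K1 = [H⁺][HCO3⁻]/[CO2(aq)]:  pH = pK1 − log₁₀([CO2(aq)]/[HCO3⁻])
log₁₀(0.0952) = -1.021
pH = 6.17 − (-1.021) = 7.19

pH = 7.19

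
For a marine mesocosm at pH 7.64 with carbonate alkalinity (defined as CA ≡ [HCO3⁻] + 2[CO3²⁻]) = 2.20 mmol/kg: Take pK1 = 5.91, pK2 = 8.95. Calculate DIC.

DIC = 2.14 mmol/kg

CA = [HCO3⁻] + 2[CO3²⁻] = (α₁ + 2α₂)·DIC
At pH 7.64: [H⁺]/K1 = 10^-1.73 = 0.018621, K2/[H⁺] = 10^-1.31 = 0.048978
α₁ = 1/(1 + 0.018621 + 0.048978) = 1/1.0676 = 0.9367; α₂ = α₁·K2/[H⁺] = 0.04588
α₁ + 2α₂ = 1.0284
DIC = CA / (α₁ + 2α₂) = 2.20 / 1.0284 = 2.14 mmol/kg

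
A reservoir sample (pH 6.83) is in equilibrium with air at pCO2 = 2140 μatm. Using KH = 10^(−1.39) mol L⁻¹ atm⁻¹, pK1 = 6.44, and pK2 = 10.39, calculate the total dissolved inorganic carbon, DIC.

[CO2*] = KH · pCO2 = 10^(−1.39) × 2140×10^-6 = 8.718×10^-5 mol/L
α₀ = 1/(1 + K1/[H⁺] + K1K2/[H⁺]²) = 1/(1 + 10^+0.39 + 10^-3.17) = 0.2894
DIC = [CO2*]/α₀ = 8.718×10^-5 / 0.2894 = 0.301 mmol/L

DIC = 0.301 mmol/L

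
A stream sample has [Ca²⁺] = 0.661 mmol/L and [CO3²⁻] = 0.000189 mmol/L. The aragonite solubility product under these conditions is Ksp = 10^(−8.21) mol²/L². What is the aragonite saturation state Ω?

Ω = 0.0203

Ksp = 10^(−8.21) = 6.166×10^-9
Ω = [Ca²⁺][CO3²⁻]/Ksp = (0.661×10^-3)(0.000189×10^-3) / 6.166×10^-9 = 0.0203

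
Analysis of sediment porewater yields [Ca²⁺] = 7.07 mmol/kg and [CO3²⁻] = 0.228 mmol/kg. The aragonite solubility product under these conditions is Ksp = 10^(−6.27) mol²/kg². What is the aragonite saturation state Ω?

Ksp = 10^(−6.27) = 5.370×10^-7
Ω = [Ca²⁺][CO3²⁻]/Ksp = (7.07×10^-3)(0.228×10^-3) / 5.370×10^-7 = 3.00

Ω = 3.00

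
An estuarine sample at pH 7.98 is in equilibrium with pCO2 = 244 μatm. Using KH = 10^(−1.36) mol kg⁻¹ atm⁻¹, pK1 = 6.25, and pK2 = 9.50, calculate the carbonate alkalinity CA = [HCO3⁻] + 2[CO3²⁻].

CA = 0.607 mmol/kg

[CO2*] = KH · pCO2 = 10^(−1.36) × 244×10^-6 = 1.065×10^-5 mol/kg
α₀ = 1/(1 + K1/[H⁺] + K1K2/[H⁺]²) = 1/(1 + 10^+1.73 + 10^+0.21) = 0.01775
DIC = [CO2*]/α₀ = 1.065×10^-5 / 0.01775 = 0.5999 mmol/kg
CA = (α₁ + 2α₂)·DIC = (0.9535 + 2×0.02879) × 0.5999 = 0.607 mmol/kg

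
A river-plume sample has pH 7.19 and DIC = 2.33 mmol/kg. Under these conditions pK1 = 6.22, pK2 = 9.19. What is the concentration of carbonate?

[CO3²⁻] = 0.0209 mmol/kg

α₂ = 1 / (1 + [H⁺]/K2 + [H⁺]²/(K1K2)) = 1 / (1 + 10^+2.00 + 10^+1.03)
   = 1 / (1 + 100.00 + 10.715) = 1/111.72 = 0.008951
[CO3²⁻] = α₂ × DIC = 0.008951 × 2.33 = 0.0209 mmol/kg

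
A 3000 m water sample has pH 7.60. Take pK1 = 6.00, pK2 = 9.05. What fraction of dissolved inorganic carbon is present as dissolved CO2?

α₀ = 0.0237

α₀ = 1 / (1 + K1/[H⁺] + K1K2/[H⁺]²) = 1 / (1 + 10^+1.60 + 10^+0.15)
   = 1 / (1 + 39.811 + 1.4125) = 1/42.223 = 0.02368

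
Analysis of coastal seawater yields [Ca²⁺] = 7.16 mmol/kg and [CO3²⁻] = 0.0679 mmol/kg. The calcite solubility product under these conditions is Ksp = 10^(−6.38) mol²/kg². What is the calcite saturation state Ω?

Ksp = 10^(−6.38) = 4.169×10^-7
Ω = [Ca²⁺][CO3²⁻]/Ksp = (7.16×10^-3)(0.0679×10^-3) / 4.169×10^-7 = 1.17

Ω = 1.17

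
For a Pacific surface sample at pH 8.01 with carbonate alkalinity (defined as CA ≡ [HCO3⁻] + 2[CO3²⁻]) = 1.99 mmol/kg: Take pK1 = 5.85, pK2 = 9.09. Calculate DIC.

DIC = 1.86 mmol/kg

CA = [HCO3⁻] + 2[CO3²⁻] = (α₁ + 2α₂)·DIC
At pH 8.01: [H⁺]/K1 = 10^-2.16 = 0.0069183, K2/[H⁺] = 10^-1.08 = 0.083176
α₁ = 1/(1 + 0.0069183 + 0.083176) = 1/1.0901 = 0.9174; α₂ = α₁·K2/[H⁺] = 0.07630
α₁ + 2α₂ = 1.0700
DIC = CA / (α₁ + 2α₂) = 1.99 / 1.0700 = 1.86 mmol/kg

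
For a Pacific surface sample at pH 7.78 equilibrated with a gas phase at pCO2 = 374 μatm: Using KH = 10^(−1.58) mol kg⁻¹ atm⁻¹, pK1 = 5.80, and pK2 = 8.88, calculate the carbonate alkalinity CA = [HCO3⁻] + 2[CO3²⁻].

[CO2*] = KH · pCO2 = 10^(−1.58) × 374×10^-6 = 9.837×10^-6 mol/kg
α₀ = 1/(1 + K1/[H⁺] + K1K2/[H⁺]²) = 1/(1 + 10^+1.98 + 10^+0.88) = 0.009608
DIC = [CO2*]/α₀ = 9.837×10^-6 / 0.009608 = 1.024 mmol/kg
CA = (α₁ + 2α₂)·DIC = (0.9175 + 2×0.07288) × 1.024 = 1.09 mmol/kg

CA = 1.09 mmol/kg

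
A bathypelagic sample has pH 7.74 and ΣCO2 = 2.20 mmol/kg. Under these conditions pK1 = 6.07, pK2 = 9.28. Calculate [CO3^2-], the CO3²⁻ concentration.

α₂ = 1 / (1 + [H⁺]/K2 + [H⁺]²/(K1K2)) = 1 / (1 + 10^+1.54 + 10^-0.13)
   = 1 / (1 + 34.674 + 0.74131) = 1/36.415 = 0.02746
[CO3²⁻] = α₂ × DIC = 0.02746 × 2.20 = 0.0604 mmol/kg

[CO3²⁻] = 0.0604 mmol/kg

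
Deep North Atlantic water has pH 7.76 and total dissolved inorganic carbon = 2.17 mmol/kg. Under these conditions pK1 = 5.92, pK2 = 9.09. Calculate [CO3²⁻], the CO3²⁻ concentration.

[CO3²⁻] = 0.0956 mmol/kg

α₂ = 1 / (1 + [H⁺]/K2 + [H⁺]²/(K1K2)) = 1 / (1 + 10^+1.33 + 10^-0.51)
   = 1 / (1 + 21.380 + 0.30903) = 1/22.689 = 0.04407
[CO3²⁻] = α₂ × DIC = 0.04407 × 2.17 = 0.0956 mmol/kg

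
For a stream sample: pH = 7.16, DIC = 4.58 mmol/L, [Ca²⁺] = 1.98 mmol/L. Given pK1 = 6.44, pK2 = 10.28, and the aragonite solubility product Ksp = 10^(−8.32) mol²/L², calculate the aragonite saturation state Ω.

α₂ = 1 / (1 + [H⁺]/K2 + [H⁺]²/(K1K2)) = 1 / (1 + 10^+3.12 + 10^+2.40)
   = 1 / (1 + 1318.3 + 251.19) = 1/1570.4 = 0.0006368
[CO3²⁻] = α₂ × DIC = 0.0006368 × 4.58 = 0.002916 mmol/L = 2.916 μmol/L
Ksp = 10^(−8.32) = 4.786×10^-9
Ω = [Ca²⁺][CO3²⁻]/Ksp = (1.98×10^-3)(2.916×10^-6) / 4.786×10^-9 = 1.21

Ω = 1.21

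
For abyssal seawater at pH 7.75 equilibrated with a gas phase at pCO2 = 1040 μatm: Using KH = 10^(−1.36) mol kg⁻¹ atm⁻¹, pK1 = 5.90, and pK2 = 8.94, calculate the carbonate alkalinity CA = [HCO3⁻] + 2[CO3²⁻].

[CO2*] = KH · pCO2 = 10^(−1.36) × 1040×10^-6 = 4.540×10^-5 mol/kg
α₀ = 1/(1 + K1/[H⁺] + K1K2/[H⁺]²) = 1/(1 + 10^+1.85 + 10^+0.66) = 0.01309
DIC = [CO2*]/α₀ = 4.540×10^-5 / 0.01309 = 3.467 mmol/kg
CA = (α₁ + 2α₂)·DIC = (0.9270 + 2×0.05986) × 3.467 = 3.63 mmol/kg

CA = 3.63 mmol/kg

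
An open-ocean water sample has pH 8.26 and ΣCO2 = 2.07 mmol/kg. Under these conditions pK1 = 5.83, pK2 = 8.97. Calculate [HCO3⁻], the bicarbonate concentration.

[HCO3⁻] = 1.73 mmol/kg

α₁ = 1 / (1 + [H⁺]/K1 + K2/[H⁺]) = 1 / (1 + 10^-2.43 + 10^-0.71)
   = 1 / (1 + 0.0037154 + 0.19498) = 1/1.1987 = 0.8342
[HCO3⁻] = α₁ × DIC = 0.8342 × 2.07 = 1.73 mmol/kg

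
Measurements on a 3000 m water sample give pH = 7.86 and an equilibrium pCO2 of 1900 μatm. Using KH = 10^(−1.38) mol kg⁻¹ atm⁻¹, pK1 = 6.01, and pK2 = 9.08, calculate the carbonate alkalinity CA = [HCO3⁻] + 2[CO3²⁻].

[CO2*] = KH · pCO2 = 10^(−1.38) × 1900×10^-6 = 7.921×10^-5 mol/kg
α₀ = 1/(1 + K1/[H⁺] + K1K2/[H⁺]²) = 1/(1 + 10^+1.85 + 10^+0.63) = 0.01315
DIC = [CO2*]/α₀ = 7.921×10^-5 / 0.01315 = 6.024 mmol/kg
CA = (α₁ + 2α₂)·DIC = (0.9308 + 2×0.05608) × 6.024 = 6.28 mmol/kg

CA = 6.28 mmol/kg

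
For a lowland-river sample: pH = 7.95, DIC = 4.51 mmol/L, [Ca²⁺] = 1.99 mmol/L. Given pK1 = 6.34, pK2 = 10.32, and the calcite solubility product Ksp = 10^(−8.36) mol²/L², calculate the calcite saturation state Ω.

Ω = 8.52

α₂ = 1 / (1 + [H⁺]/K2 + [H⁺]²/(K1K2)) = 1 / (1 + 10^+2.37 + 10^+0.76)
   = 1 / (1 + 234.42 + 5.7544) = 1/241.18 = 0.004146
[CO3²⁻] = α₂ × DIC = 0.004146 × 4.51 = 0.01870 mmol/L = 18.70 μmol/L
Ksp = 10^(−8.36) = 4.365×10^-9
Ω = [Ca²⁺][CO3²⁻]/Ksp = (1.99×10^-3)(1.870×10^-5) / 4.365×10^-9 = 8.52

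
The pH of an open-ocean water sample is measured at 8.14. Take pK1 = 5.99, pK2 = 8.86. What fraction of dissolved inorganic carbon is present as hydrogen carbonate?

α₁ = 1 / (1 + [H⁺]/K1 + K2/[H⁺]) = 1 / (1 + 10^-2.15 + 10^-0.72)
   = 1 / (1 + 0.0070795 + 0.19055) = 1/1.1976 = 0.8350

α₁ = 0.835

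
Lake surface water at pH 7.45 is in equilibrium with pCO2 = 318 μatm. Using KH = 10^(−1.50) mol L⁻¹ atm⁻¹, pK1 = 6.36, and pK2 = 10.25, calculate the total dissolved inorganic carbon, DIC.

[CO2*] = KH · pCO2 = 10^(−1.50) × 318×10^-6 = 1.006×10^-5 mol/L
α₀ = 1/(1 + K1/[H⁺] + K1K2/[H⁺]²) = 1/(1 + 10^+1.09 + 10^-1.71) = 0.07506
DIC = [CO2*]/α₀ = 1.006×10^-5 / 0.07506 = 0.134 mmol/L

DIC = 0.134 mmol/L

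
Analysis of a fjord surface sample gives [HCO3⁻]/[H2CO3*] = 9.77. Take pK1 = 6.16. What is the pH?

pH = 7.15

From K1 = [H⁺][HCO3⁻]/[H2CO3*]:  pH = pK1 + log₁₀([HCO3⁻]/[H2CO3*])
log₁₀(9.77) = +0.990
pH = 6.16 + (+0.990) = 7.15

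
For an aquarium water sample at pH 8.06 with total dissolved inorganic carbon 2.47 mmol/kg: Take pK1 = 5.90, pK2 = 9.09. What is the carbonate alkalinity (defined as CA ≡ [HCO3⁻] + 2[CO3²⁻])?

CA = 2.66 mmol/kg

CA = [HCO3⁻] + 2[CO3²⁻] = (α₁ + 2α₂)·DIC
At pH 8.06: [H⁺]/K1 = 10^-2.16 = 0.0069183, K2/[H⁺] = 10^-1.03 = 0.093325
α₁ = 1/(1 + 0.0069183 + 0.093325) = 1/1.1002 = 0.9089; α₂ = α₁·K2/[H⁺] = 0.08482
α₁ + 2α₂ = 1.0785
CA = 1.0785 × 2.47 = 2.66 mmol/kg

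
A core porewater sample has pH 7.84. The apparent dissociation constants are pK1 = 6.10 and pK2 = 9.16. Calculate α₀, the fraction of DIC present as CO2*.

α₀ = 0.0171

α₀ = 1 / (1 + K1/[H⁺] + K1K2/[H⁺]²) = 1 / (1 + 10^+1.74 + 10^+0.42)
   = 1 / (1 + 54.954 + 2.6303) = 1/58.584 = 0.01707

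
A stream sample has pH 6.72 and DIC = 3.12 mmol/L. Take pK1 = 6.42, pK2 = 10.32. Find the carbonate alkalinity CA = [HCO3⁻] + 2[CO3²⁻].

CA = [HCO3⁻] + 2[CO3²⁻] = (α₁ + 2α₂)·DIC
At pH 6.72: [H⁺]/K1 = 10^-0.30 = 0.50119, K2/[H⁺] = 10^-3.60 = 0.00025119
α₁ = 1/(1 + 0.50119 + 0.00025119) = 1/1.5014 = 0.6660; α₂ = α₁·K2/[H⁺] = 0.0001673
α₁ + 2α₂ = 0.6664
CA = 0.6664 × 3.12 = 2.08 mmol/L

CA = 2.08 mmol/L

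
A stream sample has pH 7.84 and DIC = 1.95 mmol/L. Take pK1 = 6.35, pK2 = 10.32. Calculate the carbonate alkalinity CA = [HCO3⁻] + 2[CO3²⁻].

CA = [HCO3⁻] + 2[CO3²⁻] = (α₁ + 2α₂)·DIC
At pH 7.84: [H⁺]/K1 = 10^-1.49 = 0.032359, K2/[H⁺] = 10^-2.48 = 0.0033113
α₁ = 1/(1 + 0.032359 + 0.0033113) = 1/1.0357 = 0.9656; α₂ = α₁·K2/[H⁺] = 0.003197
α₁ + 2α₂ = 0.9720
CA = 0.9720 × 1.95 = 1.90 mmol/L

CA = 1.90 mmol/L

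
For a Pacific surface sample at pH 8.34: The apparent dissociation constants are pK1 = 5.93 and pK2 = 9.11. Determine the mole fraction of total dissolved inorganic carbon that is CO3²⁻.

α₂ = 0.145

α₂ = 1 / (1 + [H⁺]/K2 + [H⁺]²/(K1K2)) = 1 / (1 + 10^+0.77 + 10^-1.64)
   = 1 / (1 + 5.8884 + 0.022909) = 1/6.9113 = 0.1447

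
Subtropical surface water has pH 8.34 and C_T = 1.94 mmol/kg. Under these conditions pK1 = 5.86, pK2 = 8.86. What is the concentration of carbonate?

α₂ = 1 / (1 + [H⁺]/K2 + [H⁺]²/(K1K2)) = 1 / (1 + 10^+0.52 + 10^-1.96)
   = 1 / (1 + 3.3113 + 0.010965) = 1/4.3223 = 0.2314
[CO3²⁻] = α₂ × DIC = 0.2314 × 1.94 = 0.449 mmol/kg

[CO3²⁻] = 0.449 mmol/kg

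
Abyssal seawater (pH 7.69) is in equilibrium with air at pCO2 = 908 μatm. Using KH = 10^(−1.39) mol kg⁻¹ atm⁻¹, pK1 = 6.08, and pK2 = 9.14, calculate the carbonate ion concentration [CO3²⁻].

[CO2*] = KH · pCO2 = 10^(−1.39) × 908×10^-6 = 3.699×10^-5 mol/kg
α₀ = 1/(1 + K1/[H⁺] + K1K2/[H⁺]²) = 1/(1 + 10^+1.61 + 10^+0.16) = 0.02316
DIC = [CO2*]/α₀ = 3.699×10^-5 / 0.02316 = 1.597 mmol/kg
[CO3²⁻] = α₂·DIC; α₂ = 0.03347, so [CO3²⁻] = 0.03347 × 1.597 = 0.0535 mmol/kg

[CO3²⁻] = 0.0535 mmol/kg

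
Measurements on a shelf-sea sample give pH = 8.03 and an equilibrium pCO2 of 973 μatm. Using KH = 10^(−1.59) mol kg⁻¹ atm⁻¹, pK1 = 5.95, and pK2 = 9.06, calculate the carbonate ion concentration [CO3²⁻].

[CO3²⁻] = 0.281 mmol/kg

[CO2*] = KH · pCO2 = 10^(−1.59) × 973×10^-6 = 2.501×10^-5 mol/kg
α₀ = 1/(1 + K1/[H⁺] + K1K2/[H⁺]²) = 1/(1 + 10^+2.08 + 10^+1.05) = 0.007550
DIC = [CO2*]/α₀ = 2.501×10^-5 / 0.007550 = 3.312 mmol/kg
[CO3²⁻] = α₂·DIC; α₂ = 0.08471, so [CO3²⁻] = 0.08471 × 3.312 = 0.281 mmol/kg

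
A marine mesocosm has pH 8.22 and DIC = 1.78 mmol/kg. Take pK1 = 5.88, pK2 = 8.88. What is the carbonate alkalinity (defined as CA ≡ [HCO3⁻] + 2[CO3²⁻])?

CA = [HCO3⁻] + 2[CO3²⁻] = (α₁ + 2α₂)·DIC
At pH 8.22: [H⁺]/K1 = 10^-2.34 = 0.0045709, K2/[H⁺] = 10^-0.66 = 0.21878
α₁ = 1/(1 + 0.0045709 + 0.21878) = 1/1.2233 = 0.8174; α₂ = α₁·K2/[H⁺] = 0.1788
α₁ + 2α₂ = 1.1751
CA = 1.1751 × 1.78 = 2.09 mmol/kg

CA = 2.09 mmol/kg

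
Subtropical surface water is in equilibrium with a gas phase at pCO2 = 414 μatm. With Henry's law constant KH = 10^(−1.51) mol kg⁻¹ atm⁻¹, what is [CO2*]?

[CO2*] = 12.8 μmol/kg

KH = 10^(−1.51) = 3.090×10^-2 mol kg⁻¹ atm⁻¹
[CO2*] = KH · pCO2 = 3.090×10^-2 × 414×10^-6 atm = 1.28×10^-5 mol/kg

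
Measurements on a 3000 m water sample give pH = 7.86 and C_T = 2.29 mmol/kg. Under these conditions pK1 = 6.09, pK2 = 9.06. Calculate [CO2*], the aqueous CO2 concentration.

α₀ = 1 / (1 + K1/[H⁺] + K1K2/[H⁺]²) = 1 / (1 + 10^+1.77 + 10^+0.57)
   = 1 / (1 + 58.884 + 3.7154) = 1/63.600 = 0.01572
[CO2*] = α₀ × DIC = 0.01572 × 2.29 = 0.0360 mmol/kg

[CO2*] = 0.0360 mmol/kg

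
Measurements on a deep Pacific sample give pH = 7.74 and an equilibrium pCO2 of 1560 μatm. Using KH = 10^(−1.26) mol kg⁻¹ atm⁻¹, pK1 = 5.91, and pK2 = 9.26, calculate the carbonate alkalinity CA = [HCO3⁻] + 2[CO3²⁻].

[CO2*] = KH · pCO2 = 10^(−1.26) × 1560×10^-6 = 8.573×10^-5 mol/kg
α₀ = 1/(1 + K1/[H⁺] + K1K2/[H⁺]²) = 1/(1 + 10^+1.83 + 10^+0.31) = 0.01415
DIC = [CO2*]/α₀ = 8.573×10^-5 / 0.01415 = 6.057 mmol/kg
CA = (α₁ + 2α₂)·DIC = (0.9569 + 2×0.02890) × 6.057 = 6.15 mmol/kg

CA = 6.15 mmol/kg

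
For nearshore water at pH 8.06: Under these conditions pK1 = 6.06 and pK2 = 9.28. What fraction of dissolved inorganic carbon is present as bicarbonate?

α₁ = 1 / (1 + [H⁺]/K1 + K2/[H⁺]) = 1 / (1 + 10^-2.00 + 10^-1.22)
   = 1 / (1 + 0.010000 + 0.060256) = 1/1.0703 = 0.9344

α₁ = 0.934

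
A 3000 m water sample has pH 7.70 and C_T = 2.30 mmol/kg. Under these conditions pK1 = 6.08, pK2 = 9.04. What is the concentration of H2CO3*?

[CO2*] = 0.0516 mmol/kg

α₀ = 1 / (1 + K1/[H⁺] + K1K2/[H⁺]²) = 1 / (1 + 10^+1.62 + 10^+0.28)
   = 1 / (1 + 41.687 + 1.9055) = 1/44.592 = 0.02243
[CO2*] = α₀ × DIC = 0.02243 × 2.30 = 0.0516 mmol/kg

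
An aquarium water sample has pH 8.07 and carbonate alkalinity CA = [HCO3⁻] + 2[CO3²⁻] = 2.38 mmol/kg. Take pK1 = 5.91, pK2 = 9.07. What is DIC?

CA = [HCO3⁻] + 2[CO3²⁻] = (α₁ + 2α₂)·DIC
At pH 8.07: [H⁺]/K1 = 10^-2.16 = 0.0069183, K2/[H⁺] = 10^-1.00 = 0.10000
α₁ = 1/(1 + 0.0069183 + 0.10000) = 1/1.1069 = 0.9034; α₂ = α₁·K2/[H⁺] = 0.09034
α₁ + 2α₂ = 1.0841
DIC = CA / (α₁ + 2α₂) = 2.38 / 1.0841 = 2.20 mmol/kg

DIC = 2.20 mmol/kg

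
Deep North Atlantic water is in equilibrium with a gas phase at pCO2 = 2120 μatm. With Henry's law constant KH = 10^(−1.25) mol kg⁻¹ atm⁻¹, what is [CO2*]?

[CO2*] = 119 μmol/kg

KH = 10^(−1.25) = 5.623×10^-2 mol kg⁻¹ atm⁻¹
[CO2*] = KH · pCO2 = 5.623×10^-2 × 2120×10^-6 atm = 1.19×10^-4 mol/kg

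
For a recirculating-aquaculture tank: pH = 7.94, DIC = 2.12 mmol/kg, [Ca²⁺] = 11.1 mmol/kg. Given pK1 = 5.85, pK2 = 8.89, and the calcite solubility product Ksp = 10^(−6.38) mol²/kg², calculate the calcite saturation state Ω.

Ω = 5.65

α₂ = 1 / (1 + [H⁺]/K2 + [H⁺]²/(K1K2)) = 1 / (1 + 10^+0.95 + 10^-1.14)
   = 1 / (1 + 8.9125 + 0.072444) = 1/9.9850 = 0.1002
[CO3²⁻] = α₂ × DIC = 0.1002 × 2.12 = 0.2123 mmol/kg
Ksp = 10^(−6.38) = 4.169×10^-7
Ω = [Ca²⁺][CO3²⁻]/Ksp = (11.1×10^-3)(2.123×10^-4) / 4.169×10^-7 = 5.65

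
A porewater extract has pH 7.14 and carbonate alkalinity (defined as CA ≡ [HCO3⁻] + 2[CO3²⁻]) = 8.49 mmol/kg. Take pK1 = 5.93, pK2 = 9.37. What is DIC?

CA = [HCO3⁻] + 2[CO3²⁻] = (α₁ + 2α₂)·DIC
At pH 7.14: [H⁺]/K1 = 10^-1.21 = 0.061660, K2/[H⁺] = 10^-2.23 = 0.0058884
α₁ = 1/(1 + 0.061660 + 0.0058884) = 1/1.0675 = 0.9367; α₂ = α₁·K2/[H⁺] = 0.005516
α₁ + 2α₂ = 0.9478
DIC = CA / (α₁ + 2α₂) = 8.49 / 0.9478 = 8.96 mmol/kg

DIC = 8.96 mmol/kg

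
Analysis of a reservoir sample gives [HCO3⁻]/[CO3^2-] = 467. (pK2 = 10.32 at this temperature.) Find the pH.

pH = 7.65

From K2 = [H⁺][CO3^2-]/[HCO3⁻]:  pH = pK2 − log₁₀([HCO3⁻]/[CO3^2-])
log₁₀(467) = +2.669
pH = 10.32 − (+2.669) = 7.65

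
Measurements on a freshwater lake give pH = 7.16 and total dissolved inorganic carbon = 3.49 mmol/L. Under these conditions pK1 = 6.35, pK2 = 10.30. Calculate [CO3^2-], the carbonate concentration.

α₂ = 1 / (1 + [H⁺]/K2 + [H⁺]²/(K1K2)) = 1 / (1 + 10^+3.14 + 10^+2.33)
   = 1 / (1 + 1380.4 + 213.80) = 1/1595.2 = 0.0006269
[CO3²⁻] = α₂ × DIC = 0.0006269 × 3.49 = 0.00219 mmol/L = 2.19 μmol/L

[CO3²⁻] = 2.19 μmol/L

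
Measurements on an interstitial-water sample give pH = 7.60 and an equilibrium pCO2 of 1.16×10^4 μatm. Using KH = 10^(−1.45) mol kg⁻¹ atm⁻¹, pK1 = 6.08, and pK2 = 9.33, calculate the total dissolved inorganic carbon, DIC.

[CO2*] = KH · pCO2 = 10^(−1.45) × 1.16×10^4×10^-6 = 4.116×10^-4 mol/kg
α₀ = 1/(1 + K1/[H⁺] + K1K2/[H⁺]²) = 1/(1 + 10^+1.52 + 10^-0.21) = 0.02879
DIC = [CO2*]/α₀ = 4.116×10^-4 / 0.02879 = 14.3 mmol/kg

DIC = 14.3 mmol/kg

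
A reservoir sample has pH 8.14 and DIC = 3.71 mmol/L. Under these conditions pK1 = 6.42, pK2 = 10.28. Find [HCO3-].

α₁ = 1 / (1 + [H⁺]/K1 + K2/[H⁺]) = 1 / (1 + 10^-1.72 + 10^-2.14)
   = 1 / (1 + 0.019055 + 0.0072444) = 1/1.0263 = 0.9744
[HCO3⁻] = α₁ × DIC = 0.9744 × 3.71 = 3.61 mmol/L

[HCO3⁻] = 3.61 mmol/L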